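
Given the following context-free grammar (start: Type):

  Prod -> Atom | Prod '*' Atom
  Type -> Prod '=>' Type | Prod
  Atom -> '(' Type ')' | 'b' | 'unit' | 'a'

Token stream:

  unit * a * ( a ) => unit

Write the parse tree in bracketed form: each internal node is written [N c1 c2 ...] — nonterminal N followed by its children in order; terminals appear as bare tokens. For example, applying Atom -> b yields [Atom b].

Type
Prod => Type
Prod * Atom => Type
Prod * Atom * Atom => Type
Atom * Atom * Atom => Type
unit * Atom * Atom => Type
unit * a * Atom => Type
unit * a * ( Type ) => Type
unit * a * ( Prod ) => Type
unit * a * ( Atom ) => Type
unit * a * ( a ) => Type
unit * a * ( a ) => Prod
unit * a * ( a ) => Atom
unit * a * ( a ) => unit

[Type [Prod [Prod [Prod [Atom unit]] * [Atom a]] * [Atom ( [Type [Prod [Atom a]]] )]] => [Type [Prod [Atom unit]]]]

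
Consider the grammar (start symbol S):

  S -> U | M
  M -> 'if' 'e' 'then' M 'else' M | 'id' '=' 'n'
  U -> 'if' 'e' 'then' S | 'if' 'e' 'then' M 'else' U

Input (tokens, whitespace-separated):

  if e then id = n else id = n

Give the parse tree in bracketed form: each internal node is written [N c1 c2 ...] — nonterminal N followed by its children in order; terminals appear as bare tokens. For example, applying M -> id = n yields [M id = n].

[S [M if e then [M id = n] else [M id = n]]]

S
M
if e then M else M
if e then id = n else M
if e then id = n else id = n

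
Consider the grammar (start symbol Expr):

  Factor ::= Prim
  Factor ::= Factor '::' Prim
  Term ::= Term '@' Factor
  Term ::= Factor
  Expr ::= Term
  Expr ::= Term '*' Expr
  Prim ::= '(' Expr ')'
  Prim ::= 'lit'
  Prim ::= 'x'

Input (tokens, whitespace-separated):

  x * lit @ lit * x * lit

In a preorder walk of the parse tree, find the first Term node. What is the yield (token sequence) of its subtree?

[Expr [Term [Factor [Prim x]]] * [Expr [Term [Term [Factor [Prim lit]]] @ [Factor [Prim lit]]] * [Expr [Term [Factor [Prim x]]] * [Expr [Term [Factor [Prim lit]]]]]]]

x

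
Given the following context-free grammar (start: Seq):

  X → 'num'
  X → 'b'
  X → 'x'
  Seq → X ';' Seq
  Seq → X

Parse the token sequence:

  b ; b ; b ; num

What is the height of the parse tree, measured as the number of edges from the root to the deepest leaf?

[Seq [X b] ; [Seq [X b] ; [Seq [X b] ; [Seq [X num]]]]]

5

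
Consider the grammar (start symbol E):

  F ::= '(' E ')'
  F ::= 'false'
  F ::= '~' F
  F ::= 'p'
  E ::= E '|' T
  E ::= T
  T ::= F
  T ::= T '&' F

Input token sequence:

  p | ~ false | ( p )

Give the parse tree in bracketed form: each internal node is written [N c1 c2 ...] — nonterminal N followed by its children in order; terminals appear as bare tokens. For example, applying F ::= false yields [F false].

E
E | T
E | T | T
T | T | T
F | T | T
p | T | T
p | F | T
p | ~ F | T
p | ~ false | T
p | ~ false | F
p | ~ false | ( E )
p | ~ false | ( T )
p | ~ false | ( F )
p | ~ false | ( p )

[E [E [E [T [F p]]] | [T [F ~ [F false]]]] | [T [F ( [E [T [F p]]] )]]]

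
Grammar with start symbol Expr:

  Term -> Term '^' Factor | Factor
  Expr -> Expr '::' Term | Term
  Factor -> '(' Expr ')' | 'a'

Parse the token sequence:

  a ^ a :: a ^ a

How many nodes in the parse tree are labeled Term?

[Expr [Expr [Term [Term [Factor a]] ^ [Factor a]]] :: [Term [Term [Factor a]] ^ [Factor a]]]

4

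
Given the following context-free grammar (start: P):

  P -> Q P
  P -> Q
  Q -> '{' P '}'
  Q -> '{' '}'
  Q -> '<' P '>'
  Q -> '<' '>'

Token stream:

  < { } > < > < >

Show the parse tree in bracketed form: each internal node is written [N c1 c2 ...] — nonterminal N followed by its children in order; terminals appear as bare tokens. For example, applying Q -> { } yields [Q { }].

P
Q P
< P > P
< Q > P
< { } > P
< { } > Q P
< { } > < > P
< { } > < > Q
< { } > < > < >

[P [Q < [P [Q { }]] >] [P [Q < >] [P [Q < >]]]]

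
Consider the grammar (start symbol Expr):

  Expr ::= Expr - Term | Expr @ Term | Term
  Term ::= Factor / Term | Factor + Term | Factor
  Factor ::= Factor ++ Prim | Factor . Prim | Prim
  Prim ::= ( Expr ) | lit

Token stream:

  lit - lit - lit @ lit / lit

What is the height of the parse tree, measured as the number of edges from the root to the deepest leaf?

7

[Expr [Expr [Expr [Expr [Term [Factor [Prim lit]]]] - [Term [Factor [Prim lit]]]] - [Term [Factor [Prim lit]]]] @ [Term [Factor [Prim lit]] / [Term [Factor [Prim lit]]]]]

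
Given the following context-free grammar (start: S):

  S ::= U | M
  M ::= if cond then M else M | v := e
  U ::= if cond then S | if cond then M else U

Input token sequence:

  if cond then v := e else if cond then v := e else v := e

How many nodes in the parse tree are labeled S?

1

[S [M if cond then [M v := e] else [M if cond then [M v := e] else [M v := e]]]]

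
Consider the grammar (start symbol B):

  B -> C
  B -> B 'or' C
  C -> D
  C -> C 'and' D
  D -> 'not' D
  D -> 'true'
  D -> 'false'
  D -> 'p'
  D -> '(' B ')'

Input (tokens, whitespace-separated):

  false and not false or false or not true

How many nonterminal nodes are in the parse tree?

13

[B [B [B [C [C [D false]] and [D not [D false]]]] or [C [D false]]] or [C [D not [D true]]]]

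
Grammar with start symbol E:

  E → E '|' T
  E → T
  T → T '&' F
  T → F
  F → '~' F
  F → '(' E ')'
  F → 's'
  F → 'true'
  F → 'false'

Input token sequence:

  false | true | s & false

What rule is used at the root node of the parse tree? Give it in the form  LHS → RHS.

E → E '|' T

[E [E [E [T [F false]]] | [T [F true]]] | [T [T [F s]] & [F false]]]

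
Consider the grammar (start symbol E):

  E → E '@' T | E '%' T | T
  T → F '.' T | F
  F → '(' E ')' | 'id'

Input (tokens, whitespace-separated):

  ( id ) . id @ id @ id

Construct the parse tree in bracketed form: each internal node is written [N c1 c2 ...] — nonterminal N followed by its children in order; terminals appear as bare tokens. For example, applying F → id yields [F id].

[E [E [E [T [F ( [E [T [F id]]] )] . [T [F id]]]] @ [T [F id]]] @ [T [F id]]]

E
E @ T
E @ T @ T
T @ T @ T
F . T @ T @ T
( E ) . T @ T @ T
( T ) . T @ T @ T
( F ) . T @ T @ T
( id ) . T @ T @ T
( id ) . F @ T @ T
( id ) . id @ T @ T
( id ) . id @ F @ T
( id ) . id @ id @ T
( id ) . id @ id @ F
( id ) . id @ id @ id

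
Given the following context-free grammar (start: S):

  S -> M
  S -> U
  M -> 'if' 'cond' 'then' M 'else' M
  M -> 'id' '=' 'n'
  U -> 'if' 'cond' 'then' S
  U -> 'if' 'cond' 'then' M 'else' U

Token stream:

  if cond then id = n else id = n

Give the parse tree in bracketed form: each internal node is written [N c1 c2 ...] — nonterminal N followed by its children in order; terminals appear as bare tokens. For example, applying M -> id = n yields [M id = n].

[S [M if cond then [M id = n] else [M id = n]]]

S
M
if cond then M else M
if cond then id = n else M
if cond then id = n else id = n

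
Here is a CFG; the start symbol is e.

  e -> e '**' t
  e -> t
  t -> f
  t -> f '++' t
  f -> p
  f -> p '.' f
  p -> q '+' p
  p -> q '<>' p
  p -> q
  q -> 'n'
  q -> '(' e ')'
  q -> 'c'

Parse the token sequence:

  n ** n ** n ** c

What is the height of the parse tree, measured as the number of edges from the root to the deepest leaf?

8

[e [e [e [e [t [f [p [q n]]]]] ** [t [f [p [q n]]]]] ** [t [f [p [q n]]]]] ** [t [f [p [q c]]]]]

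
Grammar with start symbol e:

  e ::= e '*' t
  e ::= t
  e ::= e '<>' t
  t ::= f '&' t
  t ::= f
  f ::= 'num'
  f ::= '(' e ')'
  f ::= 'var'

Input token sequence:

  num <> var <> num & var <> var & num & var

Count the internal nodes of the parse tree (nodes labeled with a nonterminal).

[e [e [e [e [t [f num]]] <> [t [f var]]] <> [t [f num] & [t [f var]]]] <> [t [f var] & [t [f num] & [t [f var]]]]]

18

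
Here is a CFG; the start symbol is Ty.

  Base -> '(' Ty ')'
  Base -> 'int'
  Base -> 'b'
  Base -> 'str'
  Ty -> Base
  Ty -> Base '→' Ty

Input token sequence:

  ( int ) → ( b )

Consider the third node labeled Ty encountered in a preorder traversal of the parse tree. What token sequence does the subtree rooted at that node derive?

( b )

[Ty [Base ( [Ty [Base int]] )] → [Ty [Base ( [Ty [Base b]] )]]]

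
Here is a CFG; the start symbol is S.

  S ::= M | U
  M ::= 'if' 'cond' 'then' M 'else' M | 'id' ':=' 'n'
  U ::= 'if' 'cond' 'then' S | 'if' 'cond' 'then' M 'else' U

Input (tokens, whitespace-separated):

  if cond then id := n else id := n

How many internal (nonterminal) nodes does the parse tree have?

[S [M if cond then [M id := n] else [M id := n]]]

4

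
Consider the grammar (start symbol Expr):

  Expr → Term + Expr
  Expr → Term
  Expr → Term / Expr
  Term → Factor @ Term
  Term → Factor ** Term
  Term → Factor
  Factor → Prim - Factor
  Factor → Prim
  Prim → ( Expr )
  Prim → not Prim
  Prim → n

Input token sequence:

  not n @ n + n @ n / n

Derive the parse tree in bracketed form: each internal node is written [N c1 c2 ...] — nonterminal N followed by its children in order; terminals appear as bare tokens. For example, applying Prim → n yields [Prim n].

Expr
Term + Expr
Factor @ Term + Expr
Prim @ Term + Expr
not Prim @ Term + Expr
not n @ Term + Expr
not n @ Factor + Expr
not n @ Prim + Expr
not n @ n + Expr
not n @ n + Term / Expr
not n @ n + Factor @ Term / Expr
not n @ n + Prim @ Term / Expr
not n @ n + n @ Term / Expr
not n @ n + n @ Factor / Expr
not n @ n + n @ Prim / Expr
not n @ n + n @ n / Expr
not n @ n + n @ n / Term
not n @ n + n @ n / Factor
not n @ n + n @ n / Prim
not n @ n + n @ n / n

[Expr [Term [Factor [Prim not [Prim n]]] @ [Term [Factor [Prim n]]]] + [Expr [Term [Factor [Prim n]] @ [Term [Factor [Prim n]]]] / [Expr [Term [Factor [Prim n]]]]]]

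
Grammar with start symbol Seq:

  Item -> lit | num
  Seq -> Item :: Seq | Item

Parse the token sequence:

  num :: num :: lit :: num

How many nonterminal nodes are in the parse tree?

[Seq [Item num] :: [Seq [Item num] :: [Seq [Item lit] :: [Seq [Item num]]]]]

8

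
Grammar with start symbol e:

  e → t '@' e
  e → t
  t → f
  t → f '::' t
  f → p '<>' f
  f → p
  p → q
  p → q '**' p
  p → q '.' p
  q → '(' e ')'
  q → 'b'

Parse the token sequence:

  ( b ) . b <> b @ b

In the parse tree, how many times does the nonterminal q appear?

[e [t [f [p [q ( [e [t [f [p [q b]]]]] )] . [p [q b]]] <> [f [p [q b]]]]] @ [e [t [f [p [q b]]]]]]

5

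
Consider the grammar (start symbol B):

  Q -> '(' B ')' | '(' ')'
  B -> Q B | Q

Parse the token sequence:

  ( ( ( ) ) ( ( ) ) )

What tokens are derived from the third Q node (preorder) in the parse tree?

( )

[B [Q ( [B [Q ( [B [Q ( )]] )] [B [Q ( [B [Q ( )]] )]]] )]]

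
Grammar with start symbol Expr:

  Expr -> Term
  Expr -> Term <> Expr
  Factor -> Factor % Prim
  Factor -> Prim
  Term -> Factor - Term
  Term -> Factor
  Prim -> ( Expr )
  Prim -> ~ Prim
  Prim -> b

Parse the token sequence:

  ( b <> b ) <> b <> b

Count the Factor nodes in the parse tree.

5

[Expr [Term [Factor [Prim ( [Expr [Term [Factor [Prim b]]] <> [Expr [Term [Factor [Prim b]]]]] )]]] <> [Expr [Term [Factor [Prim b]]] <> [Expr [Term [Factor [Prim b]]]]]]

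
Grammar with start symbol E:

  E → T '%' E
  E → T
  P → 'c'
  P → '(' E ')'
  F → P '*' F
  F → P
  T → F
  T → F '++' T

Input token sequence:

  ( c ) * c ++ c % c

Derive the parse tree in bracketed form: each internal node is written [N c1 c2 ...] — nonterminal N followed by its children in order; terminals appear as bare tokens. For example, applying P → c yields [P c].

E
T % E
F ++ T % E
P * F ++ T % E
( E ) * F ++ T % E
( T ) * F ++ T % E
( F ) * F ++ T % E
( P ) * F ++ T % E
( c ) * F ++ T % E
( c ) * P ++ T % E
( c ) * c ++ T % E
( c ) * c ++ F % E
( c ) * c ++ P % E
( c ) * c ++ c % E
( c ) * c ++ c % T
( c ) * c ++ c % F
( c ) * c ++ c % P
( c ) * c ++ c % c

[E [T [F [P ( [E [T [F [P c]]]] )] * [F [P c]]] ++ [T [F [P c]]]] % [E [T [F [P c]]]]]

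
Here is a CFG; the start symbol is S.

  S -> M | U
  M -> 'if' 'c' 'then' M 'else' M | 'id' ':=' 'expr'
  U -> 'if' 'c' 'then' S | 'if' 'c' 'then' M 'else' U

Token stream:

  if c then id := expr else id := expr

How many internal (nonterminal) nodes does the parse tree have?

4

[S [M if c then [M id := expr] else [M id := expr]]]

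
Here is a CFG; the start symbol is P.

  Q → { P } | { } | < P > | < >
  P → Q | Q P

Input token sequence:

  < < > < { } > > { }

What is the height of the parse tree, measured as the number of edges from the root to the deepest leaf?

[P [Q < [P [Q < >] [P [Q < [P [Q { }]] >]]] >] [P [Q { }]]]

7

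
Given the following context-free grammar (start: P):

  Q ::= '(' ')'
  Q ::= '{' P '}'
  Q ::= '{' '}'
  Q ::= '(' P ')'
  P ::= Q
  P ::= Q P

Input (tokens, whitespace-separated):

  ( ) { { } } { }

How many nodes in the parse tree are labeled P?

[P [Q ( )] [P [Q { [P [Q { }]] }] [P [Q { }]]]]

4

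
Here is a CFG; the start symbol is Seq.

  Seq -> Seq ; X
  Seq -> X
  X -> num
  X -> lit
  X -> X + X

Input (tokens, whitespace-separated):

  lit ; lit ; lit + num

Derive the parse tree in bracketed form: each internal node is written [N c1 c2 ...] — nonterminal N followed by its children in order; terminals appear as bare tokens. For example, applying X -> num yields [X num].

Seq
Seq ; X
Seq ; X ; X
X ; X ; X
lit ; X ; X
lit ; lit ; X
lit ; lit ; X + X
lit ; lit ; lit + X
lit ; lit ; lit + num

[Seq [Seq [Seq [X lit]] ; [X lit]] ; [X [X lit] + [X num]]]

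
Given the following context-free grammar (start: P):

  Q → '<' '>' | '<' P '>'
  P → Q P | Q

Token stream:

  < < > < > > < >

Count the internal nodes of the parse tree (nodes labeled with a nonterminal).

[P [Q < [P [Q < >] [P [Q < >]]] >] [P [Q < >]]]

8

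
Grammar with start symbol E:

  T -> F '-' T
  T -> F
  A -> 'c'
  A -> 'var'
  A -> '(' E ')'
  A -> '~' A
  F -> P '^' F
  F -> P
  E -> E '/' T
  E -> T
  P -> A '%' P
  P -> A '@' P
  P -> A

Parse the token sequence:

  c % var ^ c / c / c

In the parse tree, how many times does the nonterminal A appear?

[E [E [E [T [F [P [A c] % [P [A var]]] ^ [F [P [A c]]]]]] / [T [F [P [A c]]]]] / [T [F [P [A c]]]]]

5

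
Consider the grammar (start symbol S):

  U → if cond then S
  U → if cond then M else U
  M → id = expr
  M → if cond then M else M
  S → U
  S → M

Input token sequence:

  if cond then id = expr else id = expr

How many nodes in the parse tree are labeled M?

3

[S [M if cond then [M id = expr] else [M id = expr]]]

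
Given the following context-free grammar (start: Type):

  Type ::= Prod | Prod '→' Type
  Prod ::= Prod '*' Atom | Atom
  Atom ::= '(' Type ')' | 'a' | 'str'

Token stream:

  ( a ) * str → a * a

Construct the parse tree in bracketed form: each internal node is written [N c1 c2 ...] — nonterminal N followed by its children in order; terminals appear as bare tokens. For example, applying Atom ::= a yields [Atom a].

Type
Prod → Type
Prod * Atom → Type
Atom * Atom → Type
( Type ) * Atom → Type
( Prod ) * Atom → Type
( Atom ) * Atom → Type
( a ) * Atom → Type
( a ) * str → Type
( a ) * str → Prod
( a ) * str → Prod * Atom
( a ) * str → Atom * Atom
( a ) * str → a * Atom
( a ) * str → a * a

[Type [Prod [Prod [Atom ( [Type [Prod [Atom a]]] )]] * [Atom str]] → [Type [Prod [Prod [Atom a]] * [Atom a]]]]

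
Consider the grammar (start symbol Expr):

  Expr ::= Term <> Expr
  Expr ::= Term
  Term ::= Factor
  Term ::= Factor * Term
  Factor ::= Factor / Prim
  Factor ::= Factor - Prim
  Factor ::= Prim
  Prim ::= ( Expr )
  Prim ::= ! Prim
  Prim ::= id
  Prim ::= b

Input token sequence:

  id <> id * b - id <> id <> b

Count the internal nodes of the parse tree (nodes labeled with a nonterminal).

21

[Expr [Term [Factor [Prim id]]] <> [Expr [Term [Factor [Prim id]] * [Term [Factor [Factor [Prim b]] - [Prim id]]]] <> [Expr [Term [Factor [Prim id]]] <> [Expr [Term [Factor [Prim b]]]]]]]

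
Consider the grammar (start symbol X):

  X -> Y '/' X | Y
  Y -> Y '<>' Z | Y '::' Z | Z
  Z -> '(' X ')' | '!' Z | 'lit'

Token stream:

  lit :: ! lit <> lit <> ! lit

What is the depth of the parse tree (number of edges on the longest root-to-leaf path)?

[X [Y [Y [Y [Y [Z lit]] :: [Z ! [Z lit]]] <> [Z lit]] <> [Z ! [Z lit]]]]

6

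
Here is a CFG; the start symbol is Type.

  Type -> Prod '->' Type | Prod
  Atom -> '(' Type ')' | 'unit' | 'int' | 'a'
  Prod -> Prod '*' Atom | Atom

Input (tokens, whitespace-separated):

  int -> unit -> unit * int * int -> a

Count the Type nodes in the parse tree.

[Type [Prod [Atom int]] -> [Type [Prod [Atom unit]] -> [Type [Prod [Prod [Prod [Atom unit]] * [Atom int]] * [Atom int]] -> [Type [Prod [Atom a]]]]]]

4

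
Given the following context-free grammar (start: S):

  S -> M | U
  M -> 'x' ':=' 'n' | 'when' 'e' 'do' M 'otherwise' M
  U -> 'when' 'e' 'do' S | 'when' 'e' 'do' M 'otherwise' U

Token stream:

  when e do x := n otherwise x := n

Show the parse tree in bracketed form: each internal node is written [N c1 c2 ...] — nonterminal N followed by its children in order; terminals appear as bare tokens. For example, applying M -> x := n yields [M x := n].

S
M
when e do M otherwise M
when e do x := n otherwise M
when e do x := n otherwise x := n

[S [M when e do [M x := n] otherwise [M x := n]]]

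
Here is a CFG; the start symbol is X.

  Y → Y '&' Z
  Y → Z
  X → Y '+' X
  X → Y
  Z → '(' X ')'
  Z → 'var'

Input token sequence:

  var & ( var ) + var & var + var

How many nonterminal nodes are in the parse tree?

[X [Y [Y [Z var]] & [Z ( [X [Y [Z var]]] )]] + [X [Y [Y [Z var]] & [Z var]] + [X [Y [Z var]]]]]

16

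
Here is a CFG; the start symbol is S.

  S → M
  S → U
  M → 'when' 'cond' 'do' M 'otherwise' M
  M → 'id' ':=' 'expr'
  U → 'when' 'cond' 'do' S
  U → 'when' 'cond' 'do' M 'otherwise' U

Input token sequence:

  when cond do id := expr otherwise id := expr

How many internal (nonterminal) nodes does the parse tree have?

4

[S [M when cond do [M id := expr] otherwise [M id := expr]]]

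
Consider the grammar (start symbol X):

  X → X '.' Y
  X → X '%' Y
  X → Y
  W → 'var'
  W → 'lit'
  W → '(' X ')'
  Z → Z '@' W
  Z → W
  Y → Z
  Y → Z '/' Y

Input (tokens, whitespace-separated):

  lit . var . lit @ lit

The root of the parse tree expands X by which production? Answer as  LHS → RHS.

[X [X [X [Y [Z [W lit]]]] . [Y [Z [W var]]]] . [Y [Z [Z [W lit]] @ [W lit]]]]

X → X '.' Y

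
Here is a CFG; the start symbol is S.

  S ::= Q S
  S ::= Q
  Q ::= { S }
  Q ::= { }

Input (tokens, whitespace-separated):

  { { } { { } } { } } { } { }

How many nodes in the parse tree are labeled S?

[S [Q { [S [Q { }] [S [Q { [S [Q { }]] }] [S [Q { }]]]] }] [S [Q { }] [S [Q { }]]]]

7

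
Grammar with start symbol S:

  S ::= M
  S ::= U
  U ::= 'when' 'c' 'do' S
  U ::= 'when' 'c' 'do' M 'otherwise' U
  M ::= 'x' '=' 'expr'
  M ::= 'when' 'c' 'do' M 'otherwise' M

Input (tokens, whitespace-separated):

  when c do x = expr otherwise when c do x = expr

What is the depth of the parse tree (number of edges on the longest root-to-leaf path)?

[S [U when c do [M x = expr] otherwise [U when c do [S [M x = expr]]]]]

5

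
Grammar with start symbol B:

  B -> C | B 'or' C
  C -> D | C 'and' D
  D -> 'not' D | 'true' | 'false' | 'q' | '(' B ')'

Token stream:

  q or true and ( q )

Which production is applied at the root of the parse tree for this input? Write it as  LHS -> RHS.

[B [B [C [D q]]] or [C [C [D true]] and [D ( [B [C [D q]]] )]]]

B -> B 'or' C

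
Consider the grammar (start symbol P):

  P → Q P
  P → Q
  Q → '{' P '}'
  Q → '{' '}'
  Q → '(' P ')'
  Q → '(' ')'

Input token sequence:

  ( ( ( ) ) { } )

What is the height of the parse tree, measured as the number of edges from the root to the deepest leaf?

[P [Q ( [P [Q ( [P [Q ( )]] )] [P [Q { }]]] )]]

6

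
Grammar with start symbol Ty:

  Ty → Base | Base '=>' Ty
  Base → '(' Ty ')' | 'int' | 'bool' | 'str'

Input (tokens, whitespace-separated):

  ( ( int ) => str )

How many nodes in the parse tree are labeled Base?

[Ty [Base ( [Ty [Base ( [Ty [Base int]] )] => [Ty [Base str]]] )]]

4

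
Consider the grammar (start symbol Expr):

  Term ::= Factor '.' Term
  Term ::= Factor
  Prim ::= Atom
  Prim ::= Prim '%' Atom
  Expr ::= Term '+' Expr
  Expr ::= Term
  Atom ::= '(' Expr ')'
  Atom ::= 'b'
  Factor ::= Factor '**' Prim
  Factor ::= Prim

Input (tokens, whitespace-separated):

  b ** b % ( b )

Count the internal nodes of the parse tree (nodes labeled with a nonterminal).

[Expr [Term [Factor [Factor [Prim [Atom b]]] ** [Prim [Prim [Atom b]] % [Atom ( [Expr [Term [Factor [Prim [Atom b]]]]] )]]]]]

15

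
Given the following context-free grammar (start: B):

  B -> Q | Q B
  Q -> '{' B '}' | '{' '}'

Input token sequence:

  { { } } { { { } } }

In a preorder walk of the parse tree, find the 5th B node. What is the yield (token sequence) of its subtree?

[B [Q { [B [Q { }]] }] [B [Q { [B [Q { [B [Q { }]] }]] }]]]

{ }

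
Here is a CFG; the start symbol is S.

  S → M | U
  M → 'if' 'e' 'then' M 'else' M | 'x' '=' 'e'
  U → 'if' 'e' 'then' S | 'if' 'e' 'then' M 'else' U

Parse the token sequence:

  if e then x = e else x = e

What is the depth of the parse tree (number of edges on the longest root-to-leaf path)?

[S [M if e then [M x = e] else [M x = e]]]

3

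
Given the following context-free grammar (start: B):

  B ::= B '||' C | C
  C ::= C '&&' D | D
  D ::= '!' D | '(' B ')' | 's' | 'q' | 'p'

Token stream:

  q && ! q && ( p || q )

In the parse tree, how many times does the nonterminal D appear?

6

[B [C [C [C [D q]] && [D ! [D q]]] && [D ( [B [B [C [D p]]] || [C [D q]]] )]]]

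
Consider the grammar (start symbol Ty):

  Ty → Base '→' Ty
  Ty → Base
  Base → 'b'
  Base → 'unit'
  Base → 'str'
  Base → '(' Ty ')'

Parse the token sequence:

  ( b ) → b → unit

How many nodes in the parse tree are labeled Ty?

4

[Ty [Base ( [Ty [Base b]] )] → [Ty [Base b] → [Ty [Base unit]]]]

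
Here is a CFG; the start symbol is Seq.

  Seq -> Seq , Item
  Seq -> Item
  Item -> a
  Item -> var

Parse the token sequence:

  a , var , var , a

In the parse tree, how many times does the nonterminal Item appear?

4

[Seq [Seq [Seq [Seq [Item a]] , [Item var]] , [Item var]] , [Item a]]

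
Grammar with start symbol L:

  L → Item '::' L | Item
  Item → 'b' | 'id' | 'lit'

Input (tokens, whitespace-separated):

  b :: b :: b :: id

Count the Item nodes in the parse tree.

4

[L [Item b] :: [L [Item b] :: [L [Item b] :: [L [Item id]]]]]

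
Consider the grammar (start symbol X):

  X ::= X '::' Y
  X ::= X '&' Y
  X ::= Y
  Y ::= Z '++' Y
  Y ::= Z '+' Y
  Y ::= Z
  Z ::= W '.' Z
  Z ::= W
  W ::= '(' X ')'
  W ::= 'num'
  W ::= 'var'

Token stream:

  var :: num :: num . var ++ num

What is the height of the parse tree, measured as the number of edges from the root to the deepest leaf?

[X [X [X [Y [Z [W var]]]] :: [Y [Z [W num]]]] :: [Y [Z [W num] . [Z [W var]]] ++ [Y [Z [W num]]]]]

6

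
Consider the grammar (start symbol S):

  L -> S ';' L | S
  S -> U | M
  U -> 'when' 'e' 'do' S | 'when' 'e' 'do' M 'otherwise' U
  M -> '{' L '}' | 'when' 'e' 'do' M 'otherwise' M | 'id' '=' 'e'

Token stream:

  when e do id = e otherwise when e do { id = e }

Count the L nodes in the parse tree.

1

[S [U when e do [M id = e] otherwise [U when e do [S [M { [L [S [M id = e]]] }]]]]]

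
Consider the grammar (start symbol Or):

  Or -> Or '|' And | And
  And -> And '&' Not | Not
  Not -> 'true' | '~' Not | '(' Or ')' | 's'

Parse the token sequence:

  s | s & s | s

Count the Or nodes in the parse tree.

[Or [Or [Or [And [Not s]]] | [And [And [Not s]] & [Not s]]] | [And [Not s]]]

3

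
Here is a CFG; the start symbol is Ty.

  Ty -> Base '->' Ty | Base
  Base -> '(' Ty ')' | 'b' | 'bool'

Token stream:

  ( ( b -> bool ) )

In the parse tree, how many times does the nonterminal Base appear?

4

[Ty [Base ( [Ty [Base ( [Ty [Base b] -> [Ty [Base bool]]] )]] )]]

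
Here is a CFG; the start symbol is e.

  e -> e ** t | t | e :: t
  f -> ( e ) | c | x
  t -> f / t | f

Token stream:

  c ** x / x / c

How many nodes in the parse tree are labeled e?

2

[e [e [t [f c]]] ** [t [f x] / [t [f x] / [t [f c]]]]]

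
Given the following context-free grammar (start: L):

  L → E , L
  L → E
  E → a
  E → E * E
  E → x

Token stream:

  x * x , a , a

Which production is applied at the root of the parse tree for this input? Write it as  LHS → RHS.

[L [E [E x] * [E x]] , [L [E a] , [L [E a]]]]

L → E , L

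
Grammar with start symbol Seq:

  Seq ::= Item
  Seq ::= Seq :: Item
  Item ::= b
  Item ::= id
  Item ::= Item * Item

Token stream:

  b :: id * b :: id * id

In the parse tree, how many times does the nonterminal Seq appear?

3

[Seq [Seq [Seq [Item b]] :: [Item [Item id] * [Item b]]] :: [Item [Item id] * [Item id]]]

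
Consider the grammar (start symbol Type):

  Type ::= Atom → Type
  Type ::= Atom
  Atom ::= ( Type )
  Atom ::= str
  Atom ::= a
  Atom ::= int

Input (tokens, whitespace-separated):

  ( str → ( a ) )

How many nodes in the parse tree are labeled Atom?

4

[Type [Atom ( [Type [Atom str] → [Type [Atom ( [Type [Atom a]] )]]] )]]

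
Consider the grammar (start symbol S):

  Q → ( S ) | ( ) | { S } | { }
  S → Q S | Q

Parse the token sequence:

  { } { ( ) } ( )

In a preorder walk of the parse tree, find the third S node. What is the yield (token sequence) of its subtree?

( )

[S [Q { }] [S [Q { [S [Q ( )]] }] [S [Q ( )]]]]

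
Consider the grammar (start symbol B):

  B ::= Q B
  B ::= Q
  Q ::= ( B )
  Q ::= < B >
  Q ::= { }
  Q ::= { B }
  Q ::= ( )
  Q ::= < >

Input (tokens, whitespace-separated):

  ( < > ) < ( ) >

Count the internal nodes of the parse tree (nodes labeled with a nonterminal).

[B [Q ( [B [Q < >]] )] [B [Q < [B [Q ( )]] >]]]

8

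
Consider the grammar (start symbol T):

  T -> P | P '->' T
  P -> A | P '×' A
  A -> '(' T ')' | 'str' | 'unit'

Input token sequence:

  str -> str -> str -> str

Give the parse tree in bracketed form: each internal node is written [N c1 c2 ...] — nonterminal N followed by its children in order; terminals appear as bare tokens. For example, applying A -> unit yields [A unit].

[T [P [A str]] -> [T [P [A str]] -> [T [P [A str]] -> [T [P [A str]]]]]]

T
P -> T
A -> T
str -> T
str -> P -> T
str -> A -> T
str -> str -> T
str -> str -> P -> T
str -> str -> A -> T
str -> str -> str -> T
str -> str -> str -> P
str -> str -> str -> A
str -> str -> str -> str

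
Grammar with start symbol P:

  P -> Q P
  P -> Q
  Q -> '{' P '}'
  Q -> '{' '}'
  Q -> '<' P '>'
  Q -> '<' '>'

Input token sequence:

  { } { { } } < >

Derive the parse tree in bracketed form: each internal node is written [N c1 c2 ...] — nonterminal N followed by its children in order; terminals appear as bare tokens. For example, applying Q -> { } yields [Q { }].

P
Q P
{ } P
{ } Q P
{ } { P } P
{ } { Q } P
{ } { { } } P
{ } { { } } Q
{ } { { } } < >

[P [Q { }] [P [Q { [P [Q { }]] }] [P [Q < >]]]]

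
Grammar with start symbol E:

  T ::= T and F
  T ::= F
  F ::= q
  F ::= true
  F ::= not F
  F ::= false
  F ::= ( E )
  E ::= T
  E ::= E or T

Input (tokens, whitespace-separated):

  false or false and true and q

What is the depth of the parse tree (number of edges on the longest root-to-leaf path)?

5

[E [E [T [F false]]] or [T [T [T [F false]] and [F true]] and [F q]]]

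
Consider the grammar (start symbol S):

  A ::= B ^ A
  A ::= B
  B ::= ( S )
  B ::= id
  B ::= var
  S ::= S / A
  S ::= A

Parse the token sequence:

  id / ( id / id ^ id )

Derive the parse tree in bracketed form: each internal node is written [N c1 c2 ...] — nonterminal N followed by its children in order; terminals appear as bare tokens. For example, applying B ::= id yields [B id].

[S [S [A [B id]]] / [A [B ( [S [S [A [B id]]] / [A [B id] ^ [A [B id]]]] )]]]

S
S / A
A / A
B / A
id / A
id / B
id / ( S )
id / ( S / A )
id / ( A / A )
id / ( B / A )
id / ( id / A )
id / ( id / B ^ A )
id / ( id / id ^ A )
id / ( id / id ^ B )
id / ( id / id ^ id )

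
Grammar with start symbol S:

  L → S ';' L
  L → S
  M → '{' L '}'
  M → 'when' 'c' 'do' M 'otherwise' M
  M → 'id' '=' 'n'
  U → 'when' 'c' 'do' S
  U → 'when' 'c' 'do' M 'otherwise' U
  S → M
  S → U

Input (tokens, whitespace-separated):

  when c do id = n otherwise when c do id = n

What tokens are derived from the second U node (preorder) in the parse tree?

[S [U when c do [M id = n] otherwise [U when c do [S [M id = n]]]]]

when c do id = n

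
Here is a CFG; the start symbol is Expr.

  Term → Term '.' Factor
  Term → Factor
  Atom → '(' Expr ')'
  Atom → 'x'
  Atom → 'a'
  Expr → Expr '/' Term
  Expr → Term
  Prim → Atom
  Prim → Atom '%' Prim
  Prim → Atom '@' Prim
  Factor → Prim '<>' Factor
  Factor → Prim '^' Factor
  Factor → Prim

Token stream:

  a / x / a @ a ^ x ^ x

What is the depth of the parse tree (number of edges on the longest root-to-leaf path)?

[Expr [Expr [Expr [Term [Factor [Prim [Atom a]]]]] / [Term [Factor [Prim [Atom x]]]]] / [Term [Factor [Prim [Atom a] @ [Prim [Atom a]]] ^ [Factor [Prim [Atom x]] ^ [Factor [Prim [Atom x]]]]]]]

7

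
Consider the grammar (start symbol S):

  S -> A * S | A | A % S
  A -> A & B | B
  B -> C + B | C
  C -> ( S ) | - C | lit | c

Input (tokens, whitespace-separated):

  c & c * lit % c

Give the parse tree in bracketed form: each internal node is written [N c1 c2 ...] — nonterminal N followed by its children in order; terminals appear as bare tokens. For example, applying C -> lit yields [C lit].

[S [A [A [B [C c]]] & [B [C c]]] * [S [A [B [C lit]]] % [S [A [B [C c]]]]]]

S
A * S
A & B * S
B & B * S
C & B * S
c & B * S
c & C * S
c & c * S
c & c * A % S
c & c * B % S
c & c * C % S
c & c * lit % S
c & c * lit % A
c & c * lit % B
c & c * lit % C
c & c * lit % c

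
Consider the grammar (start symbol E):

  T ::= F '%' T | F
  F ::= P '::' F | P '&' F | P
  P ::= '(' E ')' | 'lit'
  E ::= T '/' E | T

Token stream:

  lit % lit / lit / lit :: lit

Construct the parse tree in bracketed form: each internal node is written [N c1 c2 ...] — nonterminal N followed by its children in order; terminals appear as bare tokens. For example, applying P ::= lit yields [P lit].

[E [T [F [P lit]] % [T [F [P lit]]]] / [E [T [F [P lit]]] / [E [T [F [P lit] :: [F [P lit]]]]]]]

E
T / E
F % T / E
P % T / E
lit % T / E
lit % F / E
lit % P / E
lit % lit / E
lit % lit / T / E
lit % lit / F / E
lit % lit / P / E
lit % lit / lit / E
lit % lit / lit / T
lit % lit / lit / F
lit % lit / lit / P :: F
lit % lit / lit / lit :: F
lit % lit / lit / lit :: P
lit % lit / lit / lit :: lit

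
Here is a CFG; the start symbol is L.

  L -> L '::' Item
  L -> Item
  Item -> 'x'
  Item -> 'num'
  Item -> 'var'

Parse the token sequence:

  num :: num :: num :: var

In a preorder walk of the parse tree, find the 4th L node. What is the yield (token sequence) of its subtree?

num

[L [L [L [L [Item num]] :: [Item num]] :: [Item num]] :: [Item var]]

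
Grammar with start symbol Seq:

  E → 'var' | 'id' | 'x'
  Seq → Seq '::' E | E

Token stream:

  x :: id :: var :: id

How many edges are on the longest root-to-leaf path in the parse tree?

5

[Seq [Seq [Seq [Seq [E x]] :: [E id]] :: [E var]] :: [E id]]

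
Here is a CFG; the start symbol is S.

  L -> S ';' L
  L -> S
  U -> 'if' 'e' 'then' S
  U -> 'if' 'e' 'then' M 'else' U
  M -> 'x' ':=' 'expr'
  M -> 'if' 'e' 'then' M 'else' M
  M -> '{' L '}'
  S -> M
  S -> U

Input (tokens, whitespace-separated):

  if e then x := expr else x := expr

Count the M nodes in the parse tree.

3

[S [M if e then [M x := expr] else [M x := expr]]]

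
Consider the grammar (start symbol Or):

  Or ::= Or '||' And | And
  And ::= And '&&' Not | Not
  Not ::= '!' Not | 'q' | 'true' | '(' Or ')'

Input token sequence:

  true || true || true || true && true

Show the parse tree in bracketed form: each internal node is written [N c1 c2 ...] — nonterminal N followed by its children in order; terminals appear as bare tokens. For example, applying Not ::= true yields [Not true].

Or
Or || And
Or || And || And
Or || And || And || And
And || And || And || And
Not || And || And || And
true || And || And || And
true || Not || And || And
true || true || And || And
true || true || Not || And
true || true || true || And
true || true || true || And && Not
true || true || true || Not && Not
true || true || true || true && Not
true || true || true || true && true

[Or [Or [Or [Or [And [Not true]]] || [And [Not true]]] || [And [Not true]]] || [And [And [Not true]] && [Not true]]]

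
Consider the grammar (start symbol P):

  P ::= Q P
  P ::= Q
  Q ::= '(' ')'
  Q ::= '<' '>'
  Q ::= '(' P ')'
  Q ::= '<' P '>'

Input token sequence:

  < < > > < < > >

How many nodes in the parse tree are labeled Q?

4

[P [Q < [P [Q < >]] >] [P [Q < [P [Q < >]] >]]]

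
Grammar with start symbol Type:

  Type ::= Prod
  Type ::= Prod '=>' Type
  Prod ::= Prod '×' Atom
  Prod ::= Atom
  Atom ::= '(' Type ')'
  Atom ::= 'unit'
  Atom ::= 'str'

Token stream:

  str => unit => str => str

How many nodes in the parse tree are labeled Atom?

[Type [Prod [Atom str]] => [Type [Prod [Atom unit]] => [Type [Prod [Atom str]] => [Type [Prod [Atom str]]]]]]

4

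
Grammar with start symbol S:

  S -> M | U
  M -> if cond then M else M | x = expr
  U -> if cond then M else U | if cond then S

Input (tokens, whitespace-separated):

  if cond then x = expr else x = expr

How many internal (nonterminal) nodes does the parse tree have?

4

[S [M if cond then [M x = expr] else [M x = expr]]]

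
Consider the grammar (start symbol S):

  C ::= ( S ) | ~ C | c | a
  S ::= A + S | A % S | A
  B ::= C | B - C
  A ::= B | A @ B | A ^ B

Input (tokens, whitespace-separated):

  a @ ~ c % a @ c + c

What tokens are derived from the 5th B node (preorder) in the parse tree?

c

[S [A [A [B [C a]]] @ [B [C ~ [C c]]]] % [S [A [A [B [C a]]] @ [B [C c]]] + [S [A [B [C c]]]]]]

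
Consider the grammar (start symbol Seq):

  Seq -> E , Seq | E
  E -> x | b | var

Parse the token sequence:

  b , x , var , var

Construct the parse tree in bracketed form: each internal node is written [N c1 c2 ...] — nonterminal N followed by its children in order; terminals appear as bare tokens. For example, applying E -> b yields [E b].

Seq
E , Seq
b , Seq
b , E , Seq
b , x , Seq
b , x , E , Seq
b , x , var , Seq
b , x , var , E
b , x , var , var

[Seq [E b] , [Seq [E x] , [Seq [E var] , [Seq [E var]]]]]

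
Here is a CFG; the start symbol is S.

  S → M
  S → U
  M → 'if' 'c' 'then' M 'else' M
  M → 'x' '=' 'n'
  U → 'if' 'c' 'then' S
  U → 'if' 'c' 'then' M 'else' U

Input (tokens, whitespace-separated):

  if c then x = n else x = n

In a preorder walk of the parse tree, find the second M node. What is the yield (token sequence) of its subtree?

x = n

[S [M if c then [M x = n] else [M x = n]]]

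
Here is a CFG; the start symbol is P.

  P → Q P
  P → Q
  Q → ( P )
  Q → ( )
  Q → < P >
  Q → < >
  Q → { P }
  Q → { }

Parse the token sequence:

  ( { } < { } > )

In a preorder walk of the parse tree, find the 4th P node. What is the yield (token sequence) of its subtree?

{ }

[P [Q ( [P [Q { }] [P [Q < [P [Q { }]] >]]] )]]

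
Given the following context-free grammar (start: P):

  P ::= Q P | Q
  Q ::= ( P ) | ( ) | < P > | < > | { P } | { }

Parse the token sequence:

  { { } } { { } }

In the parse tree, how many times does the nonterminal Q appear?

[P [Q { [P [Q { }]] }] [P [Q { [P [Q { }]] }]]]

4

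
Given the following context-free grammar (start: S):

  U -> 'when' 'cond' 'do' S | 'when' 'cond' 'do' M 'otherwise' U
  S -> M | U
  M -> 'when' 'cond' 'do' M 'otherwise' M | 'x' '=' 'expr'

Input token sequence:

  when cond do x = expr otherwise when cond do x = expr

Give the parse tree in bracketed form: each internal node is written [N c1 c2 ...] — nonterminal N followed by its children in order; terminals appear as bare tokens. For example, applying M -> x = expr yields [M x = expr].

[S [U when cond do [M x = expr] otherwise [U when cond do [S [M x = expr]]]]]

S
U
when cond do M otherwise U
when cond do x = expr otherwise U
when cond do x = expr otherwise when cond do S
when cond do x = expr otherwise when cond do M
when cond do x = expr otherwise when cond do x = expr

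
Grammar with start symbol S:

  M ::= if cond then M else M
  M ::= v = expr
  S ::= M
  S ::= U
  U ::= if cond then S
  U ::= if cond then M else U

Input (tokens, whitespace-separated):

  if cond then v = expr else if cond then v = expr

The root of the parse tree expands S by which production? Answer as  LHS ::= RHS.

[S [U if cond then [M v = expr] else [U if cond then [S [M v = expr]]]]]

S ::= U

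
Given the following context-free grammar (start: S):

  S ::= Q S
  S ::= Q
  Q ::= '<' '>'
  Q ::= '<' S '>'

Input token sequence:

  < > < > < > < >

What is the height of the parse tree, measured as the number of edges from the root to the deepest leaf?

[S [Q < >] [S [Q < >] [S [Q < >] [S [Q < >]]]]]

5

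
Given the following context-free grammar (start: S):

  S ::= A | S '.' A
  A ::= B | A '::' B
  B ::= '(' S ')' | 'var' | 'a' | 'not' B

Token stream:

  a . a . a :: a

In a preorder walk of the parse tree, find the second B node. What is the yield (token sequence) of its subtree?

[S [S [S [A [B a]]] . [A [B a]]] . [A [A [B a]] :: [B a]]]

a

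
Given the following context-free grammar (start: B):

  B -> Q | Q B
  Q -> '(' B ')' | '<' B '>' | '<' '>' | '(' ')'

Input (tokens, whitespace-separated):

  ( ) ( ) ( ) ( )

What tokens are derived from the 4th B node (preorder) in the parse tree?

[B [Q ( )] [B [Q ( )] [B [Q ( )] [B [Q ( )]]]]]

( )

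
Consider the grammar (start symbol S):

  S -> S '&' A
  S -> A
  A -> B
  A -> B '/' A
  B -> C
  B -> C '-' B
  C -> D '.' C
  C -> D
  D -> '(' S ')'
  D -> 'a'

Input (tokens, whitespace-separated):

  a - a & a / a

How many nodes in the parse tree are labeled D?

4

[S [S [A [B [C [D a]] - [B [C [D a]]]]]] & [A [B [C [D a]]] / [A [B [C [D a]]]]]]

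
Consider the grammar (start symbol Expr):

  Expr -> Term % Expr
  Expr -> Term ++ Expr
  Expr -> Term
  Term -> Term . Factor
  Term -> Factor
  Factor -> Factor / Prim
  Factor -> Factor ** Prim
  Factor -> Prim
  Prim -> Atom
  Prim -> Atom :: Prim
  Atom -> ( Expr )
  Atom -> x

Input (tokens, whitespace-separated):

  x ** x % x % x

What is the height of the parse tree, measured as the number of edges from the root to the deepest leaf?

[Expr [Term [Factor [Factor [Prim [Atom x]]] ** [Prim [Atom x]]]] % [Expr [Term [Factor [Prim [Atom x]]]] % [Expr [Term [Factor [Prim [Atom x]]]]]]]

7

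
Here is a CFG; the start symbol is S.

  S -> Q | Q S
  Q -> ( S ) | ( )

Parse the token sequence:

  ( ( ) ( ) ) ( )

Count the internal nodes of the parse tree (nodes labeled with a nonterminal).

8

[S [Q ( [S [Q ( )] [S [Q ( )]]] )] [S [Q ( )]]]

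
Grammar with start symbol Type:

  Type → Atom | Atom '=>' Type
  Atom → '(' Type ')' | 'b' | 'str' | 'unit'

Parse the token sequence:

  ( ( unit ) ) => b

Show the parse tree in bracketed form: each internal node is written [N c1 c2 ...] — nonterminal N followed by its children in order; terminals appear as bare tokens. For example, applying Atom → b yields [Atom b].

Type
Atom => Type
( Type ) => Type
( Atom ) => Type
( ( Type ) ) => Type
( ( Atom ) ) => Type
( ( unit ) ) => Type
( ( unit ) ) => Atom
( ( unit ) ) => b

[Type [Atom ( [Type [Atom ( [Type [Atom unit]] )]] )] => [Type [Atom b]]]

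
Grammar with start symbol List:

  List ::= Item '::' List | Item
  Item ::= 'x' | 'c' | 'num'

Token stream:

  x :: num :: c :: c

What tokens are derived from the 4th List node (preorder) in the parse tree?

[List [Item x] :: [List [Item num] :: [List [Item c] :: [List [Item c]]]]]

c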